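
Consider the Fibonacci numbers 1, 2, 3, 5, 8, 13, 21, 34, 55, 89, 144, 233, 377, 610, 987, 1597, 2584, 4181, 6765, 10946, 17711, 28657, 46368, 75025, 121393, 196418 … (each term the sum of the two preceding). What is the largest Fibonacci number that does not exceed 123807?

121393

121393 ≤ 123807 < 196418, so the largest Fibonacci number not exceeding 123807 is 121393.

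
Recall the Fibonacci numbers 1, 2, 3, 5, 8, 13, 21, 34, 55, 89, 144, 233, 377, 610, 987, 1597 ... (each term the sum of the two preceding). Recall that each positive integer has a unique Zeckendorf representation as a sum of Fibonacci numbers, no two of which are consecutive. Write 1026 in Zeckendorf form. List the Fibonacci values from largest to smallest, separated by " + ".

987 + 34 + 5

1026 − 987 = 39
39 − 34 = 5
5 − 5 = 0
So 1026 = 987 + 34 + 5, with no two terms consecutive in the sequence.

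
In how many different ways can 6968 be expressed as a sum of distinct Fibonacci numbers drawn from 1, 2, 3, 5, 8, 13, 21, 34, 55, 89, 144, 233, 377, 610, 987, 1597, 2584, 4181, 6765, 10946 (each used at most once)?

22

Each representation comes from the Zeckendorf form by replacing some F_k with F_{k−1} + F_{k−2} where possible.
6968 = 6765+144+55+3+1 = 6765+144+34+21+3+1 = 4181+2584+144+55+3+1 = … (19 more), for 22 in all.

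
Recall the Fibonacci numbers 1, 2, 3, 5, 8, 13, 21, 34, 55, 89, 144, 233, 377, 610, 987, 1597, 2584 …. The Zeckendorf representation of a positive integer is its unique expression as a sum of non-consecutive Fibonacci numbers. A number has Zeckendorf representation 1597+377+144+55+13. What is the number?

2186

1597+377+144+55+13 = 2186.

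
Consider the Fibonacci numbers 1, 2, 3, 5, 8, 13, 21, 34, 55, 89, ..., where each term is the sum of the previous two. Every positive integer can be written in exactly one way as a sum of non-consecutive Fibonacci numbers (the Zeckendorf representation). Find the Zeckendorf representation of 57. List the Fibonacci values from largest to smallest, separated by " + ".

55 + 2

Repeatedly subtract the largest Fibonacci number that fits:
take 55 (≤ 57); 57 − 55 = 2
take 2 (≤ 2); 2 − 2 = 0
So 57 = 55 + 2, with no two terms consecutive in the sequence.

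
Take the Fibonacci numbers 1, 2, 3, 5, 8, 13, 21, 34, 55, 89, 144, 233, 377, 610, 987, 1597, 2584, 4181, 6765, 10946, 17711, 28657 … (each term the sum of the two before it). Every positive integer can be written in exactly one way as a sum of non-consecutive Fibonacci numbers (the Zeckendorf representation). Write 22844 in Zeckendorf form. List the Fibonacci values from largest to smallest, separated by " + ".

17711 + 4181 + 610 + 233 + 89 + 13 + 5 + 2

Repeatedly subtract the largest Fibonacci number that fits:
22844 − 17711 = 5133
5133 − 4181 = 952
952 − 610 = 342
342 − 233 = 109
109 − 89 = 20
20 − 13 = 7
7 − 5 = 2
2 − 2 = 0
So 22844 = 17711 + 4181 + 610 + 233 + 89 + 13 + 5 + 2, with no two terms consecutive in the sequence.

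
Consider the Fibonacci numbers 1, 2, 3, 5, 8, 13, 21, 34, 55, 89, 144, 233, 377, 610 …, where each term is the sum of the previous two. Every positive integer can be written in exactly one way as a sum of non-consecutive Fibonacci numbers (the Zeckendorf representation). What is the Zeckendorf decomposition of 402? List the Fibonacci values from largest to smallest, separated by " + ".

377 + 21 + 3 + 1

Greedily peel off the largest Fibonacci term at each step:
largest Fibonacci ≤ 402 is 377; 402 − 377 = 25
largest Fibonacci ≤ 25 is 21; 25 − 21 = 4
largest Fibonacci ≤ 4 is 3; 4 − 3 = 1
largest Fibonacci ≤ 1 is 1; 1 − 1 = 0
So 402 = 377 + 21 + 3 + 1, with no two terms consecutive in the sequence.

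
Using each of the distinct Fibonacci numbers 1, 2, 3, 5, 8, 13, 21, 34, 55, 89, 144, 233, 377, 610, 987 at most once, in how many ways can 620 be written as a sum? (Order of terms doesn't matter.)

Each representation comes from the Zeckendorf form by replacing some F_k with F_{k−1} + F_{k−2} where possible.
620 = 610+8+2 = 610+5+3+2 = 377+233+8+2 = … (7 more), for 10 in all.

10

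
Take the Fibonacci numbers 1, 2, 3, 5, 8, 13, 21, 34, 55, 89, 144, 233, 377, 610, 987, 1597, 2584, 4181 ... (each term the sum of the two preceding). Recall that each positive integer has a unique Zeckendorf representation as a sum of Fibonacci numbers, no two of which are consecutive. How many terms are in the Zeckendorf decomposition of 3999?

7

3999: greatest Fibonacci not exceeding it is 2584, leaving 1415
1415: greatest Fibonacci not exceeding it is 987, leaving 428
428: greatest Fibonacci not exceeding it is 377, leaving 51
51: greatest Fibonacci not exceeding it is 34, leaving 17
17: greatest Fibonacci not exceeding it is 13, leaving 4
4: greatest Fibonacci not exceeding it is 3, leaving 1
1: greatest Fibonacci not exceeding it is 1, leaving 0
3999 = 2584 + 987 + 377 + 34 + 13 + 3 + 1, which has 7 terms.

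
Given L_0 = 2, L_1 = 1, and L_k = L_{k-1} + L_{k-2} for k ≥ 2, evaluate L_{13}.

Iterating the recurrence up to L_{9} = 76 and L_{8} = 47:
L_{10} = L_{9} + L_{8} = 76 + 47 = 123
L_{11} = L_{10} + L_{9} = 123 + 76 = 199
L_{12} = L_{11} + L_{10} = 199 + 123 = 322
L_{13} = L_{12} + L_{11} = 322 + 199 = 521

521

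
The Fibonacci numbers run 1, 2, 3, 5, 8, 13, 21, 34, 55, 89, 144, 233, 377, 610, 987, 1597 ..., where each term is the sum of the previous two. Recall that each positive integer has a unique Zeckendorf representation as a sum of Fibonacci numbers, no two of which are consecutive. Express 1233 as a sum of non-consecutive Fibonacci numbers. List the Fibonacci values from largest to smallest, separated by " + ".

987 + 233 + 13

Greedy algorithm:
1233 − 987 = 246
246 − 233 = 13
13 − 13 = 0
So 1233 = 987 + 233 + 13, with no two terms consecutive in the sequence.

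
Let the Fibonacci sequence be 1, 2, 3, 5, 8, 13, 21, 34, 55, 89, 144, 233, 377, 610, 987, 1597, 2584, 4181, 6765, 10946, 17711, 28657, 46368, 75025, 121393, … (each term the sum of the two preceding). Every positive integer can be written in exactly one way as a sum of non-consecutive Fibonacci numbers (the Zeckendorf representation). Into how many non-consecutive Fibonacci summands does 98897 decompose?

Greedy algorithm:
subtract 75025 from 98897: 23872 remains
subtract 17711 from 23872: 6161 remains
subtract 4181 from 6161: 1980 remains
subtract 1597 from 1980: 383 remains
subtract 377 from 383: 6 remains
subtract 5 from 6: 1 remains
subtract 1 from 1: 0 remains
98897 = 75025 + 17711 + 4181 + 1597 + 377 + 5 + 1, which has 7 terms.

7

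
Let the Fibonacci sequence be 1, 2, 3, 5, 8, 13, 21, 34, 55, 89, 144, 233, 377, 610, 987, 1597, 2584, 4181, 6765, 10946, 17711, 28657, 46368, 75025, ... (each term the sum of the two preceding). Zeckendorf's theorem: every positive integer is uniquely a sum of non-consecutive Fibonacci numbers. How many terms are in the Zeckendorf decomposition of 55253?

6

55253 − 46368 = 8885
8885 − 6765 = 2120
2120 − 1597 = 523
523 − 377 = 146
146 − 144 = 2
2 − 2 = 0
55253 = 46368 + 6765 + 1597 + 377 + 144 + 2, which has 6 terms.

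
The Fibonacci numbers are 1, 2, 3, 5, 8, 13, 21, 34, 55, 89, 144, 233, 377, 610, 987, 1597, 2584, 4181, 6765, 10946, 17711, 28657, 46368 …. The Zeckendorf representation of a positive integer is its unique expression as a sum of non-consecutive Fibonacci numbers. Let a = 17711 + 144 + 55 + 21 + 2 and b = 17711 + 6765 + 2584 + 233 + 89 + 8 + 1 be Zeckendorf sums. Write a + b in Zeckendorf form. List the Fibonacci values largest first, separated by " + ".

The two numbers are 17933 and 27391, so their sum is 45324.
Greedy algorithm:
take 28657 (≤ 45324); 45324 − 28657 = 16667
take 10946 (≤ 16667); 16667 − 10946 = 5721
take 4181 (≤ 5721); 5721 − 4181 = 1540
take 987 (≤ 1540); 1540 − 987 = 553
take 377 (≤ 553); 553 − 377 = 176
take 144 (≤ 176); 176 − 144 = 32
take 21 (≤ 32); 32 − 21 = 11
take 8 (≤ 11); 11 − 8 = 3
take 3 (≤ 3); 3 − 3 = 0

28657 + 10946 + 4181 + 987 + 377 + 144 + 21 + 8 + 3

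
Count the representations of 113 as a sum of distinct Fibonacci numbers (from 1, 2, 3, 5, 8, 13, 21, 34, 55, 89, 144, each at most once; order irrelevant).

10

113 = 89+21+3 = 89+21+2+1 = 89+13+8+3 = 55+34+21+3 = … (6 more), for 10 in all.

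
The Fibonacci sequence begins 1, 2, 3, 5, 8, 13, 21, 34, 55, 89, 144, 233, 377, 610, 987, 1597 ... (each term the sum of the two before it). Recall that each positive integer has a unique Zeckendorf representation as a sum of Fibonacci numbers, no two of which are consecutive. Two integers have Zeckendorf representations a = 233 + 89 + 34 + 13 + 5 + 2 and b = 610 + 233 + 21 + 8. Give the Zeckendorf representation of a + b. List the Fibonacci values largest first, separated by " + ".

The two numbers are 376 and 872, so their sum is 1248.
take 987 (≤ 1248); 1248 − 987 = 261
take 233 (≤ 261); 261 − 233 = 28
take 21 (≤ 28); 28 − 21 = 7
take 5 (≤ 7); 7 − 5 = 2
take 2 (≤ 2); 2 − 2 = 0

987 + 233 + 21 + 5 + 2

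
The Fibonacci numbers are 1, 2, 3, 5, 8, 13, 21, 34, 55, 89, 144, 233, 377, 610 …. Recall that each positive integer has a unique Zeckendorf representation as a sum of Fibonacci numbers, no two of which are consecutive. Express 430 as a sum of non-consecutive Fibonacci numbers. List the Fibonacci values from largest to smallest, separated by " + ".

377 + 34 + 13 + 5 + 1

largest Fibonacci ≤ 430 is 377; 430 − 377 = 53
largest Fibonacci ≤ 53 is 34; 53 − 34 = 19
largest Fibonacci ≤ 19 is 13; 19 − 13 = 6
largest Fibonacci ≤ 6 is 5; 6 − 5 = 1
largest Fibonacci ≤ 1 is 1; 1 − 1 = 0
So 430 = 377 + 34 + 13 + 5 + 1, with no two terms consecutive in the sequence.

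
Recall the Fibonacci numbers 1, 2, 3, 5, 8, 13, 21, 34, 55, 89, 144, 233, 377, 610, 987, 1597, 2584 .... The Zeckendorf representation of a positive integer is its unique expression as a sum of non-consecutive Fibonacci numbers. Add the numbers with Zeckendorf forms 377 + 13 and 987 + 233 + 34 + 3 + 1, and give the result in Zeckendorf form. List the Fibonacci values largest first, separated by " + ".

The two numbers are 390 and 1258, so their sum is 1648.
subtract 1597 from 1648: 51 remains
subtract 34 from 51: 17 remains
subtract 13 from 17: 4 remains
subtract 3 from 4: 1 remains
subtract 1 from 1: 0 remains

1597 + 34 + 13 + 3 + 1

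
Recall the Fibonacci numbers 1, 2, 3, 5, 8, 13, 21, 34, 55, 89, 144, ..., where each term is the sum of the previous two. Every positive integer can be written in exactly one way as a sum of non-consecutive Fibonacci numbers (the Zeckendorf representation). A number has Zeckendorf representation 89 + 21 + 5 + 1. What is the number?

89 + 21 + 5 + 1 = 116.

116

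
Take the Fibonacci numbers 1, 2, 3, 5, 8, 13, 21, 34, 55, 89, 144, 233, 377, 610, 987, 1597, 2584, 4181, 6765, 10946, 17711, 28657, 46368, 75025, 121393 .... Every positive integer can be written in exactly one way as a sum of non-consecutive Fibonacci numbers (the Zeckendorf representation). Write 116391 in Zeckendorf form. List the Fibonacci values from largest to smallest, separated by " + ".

75025 + 28657 + 10946 + 1597 + 144 + 21 + 1

Greedily peel off the largest Fibonacci term at each step:
subtract 75025 from 116391: 41366 remains
subtract 28657 from 41366: 12709 remains
subtract 10946 from 12709: 1763 remains
subtract 1597 from 1763: 166 remains
subtract 144 from 166: 22 remains
subtract 21 from 22: 1 remains
subtract 1 from 1: 0 remains
So 116391 = 75025 + 28657 + 10946 + 1597 + 144 + 21 + 1, with no two terms consecutive in the sequence.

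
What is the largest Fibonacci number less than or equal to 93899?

75025

75025 ≤ 93899 < 121393, so the largest Fibonacci number not exceeding 93899 is 75025.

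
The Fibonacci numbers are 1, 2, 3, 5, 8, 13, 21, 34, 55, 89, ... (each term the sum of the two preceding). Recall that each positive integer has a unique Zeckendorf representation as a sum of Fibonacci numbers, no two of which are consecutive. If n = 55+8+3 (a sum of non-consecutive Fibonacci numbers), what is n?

55+8+3 = 66.

66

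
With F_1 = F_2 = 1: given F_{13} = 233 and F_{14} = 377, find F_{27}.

By F_{2k+1} = F_k² + F_{k+1}²: F_{27} = 233² + 377² = 54289 + 142129 = 196418.

196418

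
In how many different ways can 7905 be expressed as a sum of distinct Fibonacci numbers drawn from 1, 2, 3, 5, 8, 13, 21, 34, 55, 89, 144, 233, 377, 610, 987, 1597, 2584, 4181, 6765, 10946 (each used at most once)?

50

7905 = 6765+987+144+8+1 = 6765+987+144+5+3+1 = 6765+987+89+55+8+1 = 6765+610+377+144+8+1 = 6765+987+89+55+5+3+1 = … (45 more), for 50 in all.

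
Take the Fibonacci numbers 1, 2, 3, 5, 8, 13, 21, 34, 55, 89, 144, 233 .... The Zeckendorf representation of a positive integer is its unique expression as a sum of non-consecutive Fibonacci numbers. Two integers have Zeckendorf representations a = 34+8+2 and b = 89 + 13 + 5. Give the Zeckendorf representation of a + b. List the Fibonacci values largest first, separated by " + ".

144 + 5 + 2

The two numbers are 44 and 107, so their sum is 151.
Greedy algorithm:
largest Fibonacci ≤ 151 is 144; 151 − 144 = 7
largest Fibonacci ≤ 7 is 5; 7 − 5 = 2
largest Fibonacci ≤ 2 is 2; 2 − 2 = 0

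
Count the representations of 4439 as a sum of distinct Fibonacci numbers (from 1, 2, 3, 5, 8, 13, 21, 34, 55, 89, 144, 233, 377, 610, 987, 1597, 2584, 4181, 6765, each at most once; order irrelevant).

22

Each representation comes from the Zeckendorf form by replacing some F_k with F_{k−1} + F_{k−2} where possible.
4439 = 4181+233+21+3+1 = 4181+233+13+8+3+1 = 4181+144+89+21+3+1 = 2584+1597+233+21+3+1 = 4181+144+89+13+8+3+1 = … (17 more), for 22 in all.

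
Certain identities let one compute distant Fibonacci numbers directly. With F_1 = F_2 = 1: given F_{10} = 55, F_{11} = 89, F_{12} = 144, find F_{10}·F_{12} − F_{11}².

-1

55·144 − 89² = 7920 − 7921 = -1. (Cassini's identity: F_{k−1}F_{k+1} − F_k² = (−1)^k.)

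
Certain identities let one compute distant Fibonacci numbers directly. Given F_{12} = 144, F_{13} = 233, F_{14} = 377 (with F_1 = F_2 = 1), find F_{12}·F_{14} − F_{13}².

144·377 − 233² = 54288 − 54289 = -1. (Cassini's identity: F_{k−1}F_{k+1} − F_k² = (−1)^k.)

-1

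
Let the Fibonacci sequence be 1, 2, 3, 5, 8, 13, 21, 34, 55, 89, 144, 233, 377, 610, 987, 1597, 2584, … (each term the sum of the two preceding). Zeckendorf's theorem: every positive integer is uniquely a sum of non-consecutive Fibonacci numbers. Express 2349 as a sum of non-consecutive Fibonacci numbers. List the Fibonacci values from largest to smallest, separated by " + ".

subtract 1597 from 2349: 752 remains
subtract 610 from 752: 142 remains
subtract 89 from 142: 53 remains
subtract 34 from 53: 19 remains
subtract 13 from 19: 6 remains
subtract 5 from 6: 1 remains
subtract 1 from 1: 0 remains
So 2349 = 1597 + 610 + 89 + 34 + 13 + 5 + 1, with no two terms consecutive in the sequence.

1597 + 610 + 89 + 34 + 13 + 5 + 1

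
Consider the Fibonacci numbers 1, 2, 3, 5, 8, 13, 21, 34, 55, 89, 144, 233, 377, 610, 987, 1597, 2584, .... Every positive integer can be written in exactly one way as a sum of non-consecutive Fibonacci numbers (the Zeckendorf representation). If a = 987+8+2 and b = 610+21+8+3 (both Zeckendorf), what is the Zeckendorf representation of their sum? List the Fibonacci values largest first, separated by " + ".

The two numbers are 997 and 642, so their sum is 1639.
1639 − 1597 = 42
42 − 34 = 8
8 − 8 = 0

1597 + 34 + 8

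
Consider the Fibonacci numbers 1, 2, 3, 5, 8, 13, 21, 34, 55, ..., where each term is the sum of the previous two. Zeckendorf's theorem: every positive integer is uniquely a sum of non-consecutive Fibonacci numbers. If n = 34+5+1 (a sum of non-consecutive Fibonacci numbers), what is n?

34+5+1 = 40.

40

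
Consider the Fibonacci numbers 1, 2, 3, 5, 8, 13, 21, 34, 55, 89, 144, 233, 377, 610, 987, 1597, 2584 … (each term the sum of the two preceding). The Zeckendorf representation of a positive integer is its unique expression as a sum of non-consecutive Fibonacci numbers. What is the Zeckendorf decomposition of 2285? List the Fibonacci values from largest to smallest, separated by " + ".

1597 + 610 + 55 + 21 + 2

Greedily peel off the largest Fibonacci term at each step:
subtract 1597 from 2285: 688 remains
subtract 610 from 688: 78 remains
subtract 55 from 78: 23 remains
subtract 21 from 23: 2 remains
subtract 2 from 2: 0 remains
So 2285 = 1597 + 610 + 55 + 21 + 2, with no two terms consecutive in the sequence.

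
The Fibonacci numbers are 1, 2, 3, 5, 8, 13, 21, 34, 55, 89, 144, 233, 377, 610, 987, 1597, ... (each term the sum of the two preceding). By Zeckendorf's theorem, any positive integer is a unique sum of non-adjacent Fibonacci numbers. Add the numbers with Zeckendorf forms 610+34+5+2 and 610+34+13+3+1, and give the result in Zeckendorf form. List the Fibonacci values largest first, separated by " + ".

987 + 233 + 89 + 3

The two numbers are 651 and 661, so their sum is 1312.
Greedy algorithm:
subtract 987 from 1312: 325 remains
subtract 233 from 325: 92 remains
subtract 89 from 92: 3 remains
subtract 3 from 3: 0 remains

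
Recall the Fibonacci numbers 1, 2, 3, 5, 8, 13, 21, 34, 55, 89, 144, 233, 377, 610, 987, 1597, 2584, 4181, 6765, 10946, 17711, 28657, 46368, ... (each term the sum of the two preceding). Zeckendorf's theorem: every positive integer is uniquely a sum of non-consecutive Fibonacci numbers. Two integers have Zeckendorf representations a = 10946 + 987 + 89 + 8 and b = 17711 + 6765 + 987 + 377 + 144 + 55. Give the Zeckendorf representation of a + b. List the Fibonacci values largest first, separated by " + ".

28657 + 6765 + 2584 + 55 + 8

The two numbers are 12030 and 26039, so their sum is 38069.
take 28657 (≤ 38069); 38069 − 28657 = 9412
take 6765 (≤ 9412); 9412 − 6765 = 2647
take 2584 (≤ 2647); 2647 − 2584 = 63
take 55 (≤ 63); 63 − 55 = 8
take 8 (≤ 8); 8 − 8 = 0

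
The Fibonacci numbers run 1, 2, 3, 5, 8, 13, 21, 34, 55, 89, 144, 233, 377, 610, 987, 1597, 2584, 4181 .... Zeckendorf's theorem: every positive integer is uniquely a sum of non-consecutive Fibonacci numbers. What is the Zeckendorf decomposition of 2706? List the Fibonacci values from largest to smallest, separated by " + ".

2584 + 89 + 21 + 8 + 3 + 1

largest Fibonacci ≤ 2706 is 2584; 2706 − 2584 = 122
largest Fibonacci ≤ 122 is 89; 122 − 89 = 33
largest Fibonacci ≤ 33 is 21; 33 − 21 = 12
largest Fibonacci ≤ 12 is 8; 12 − 8 = 4
largest Fibonacci ≤ 4 is 3; 4 − 3 = 1
largest Fibonacci ≤ 1 is 1; 1 − 1 = 0
So 2706 = 2584 + 89 + 21 + 8 + 3 + 1, with no two terms consecutive in the sequence.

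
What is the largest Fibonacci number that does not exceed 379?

377

377 ≤ 379 < 610, so the largest Fibonacci number not exceeding 379 is 377.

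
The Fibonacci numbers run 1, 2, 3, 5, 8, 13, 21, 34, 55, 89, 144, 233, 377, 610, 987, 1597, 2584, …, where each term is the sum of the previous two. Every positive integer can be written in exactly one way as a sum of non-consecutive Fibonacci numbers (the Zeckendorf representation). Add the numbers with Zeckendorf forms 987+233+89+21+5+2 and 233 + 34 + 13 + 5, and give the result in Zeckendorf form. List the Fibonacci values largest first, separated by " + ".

1597 + 21 + 3 + 1

The two numbers are 1337 and 285, so their sum is 1622.
1622 − 1597 = 25
25 − 21 = 4
4 − 3 = 1
1 − 1 = 0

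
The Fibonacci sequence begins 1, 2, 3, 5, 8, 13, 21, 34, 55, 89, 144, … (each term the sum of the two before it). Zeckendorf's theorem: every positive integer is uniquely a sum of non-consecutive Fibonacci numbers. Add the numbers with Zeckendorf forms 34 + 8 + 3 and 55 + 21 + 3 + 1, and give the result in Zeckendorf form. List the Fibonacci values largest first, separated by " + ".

89 + 34 + 2

The two numbers are 45 and 80, so their sum is 125.
Repeatedly subtract the largest Fibonacci number that fits:
125 − 89 = 36
36 − 34 = 2
2 − 2 = 0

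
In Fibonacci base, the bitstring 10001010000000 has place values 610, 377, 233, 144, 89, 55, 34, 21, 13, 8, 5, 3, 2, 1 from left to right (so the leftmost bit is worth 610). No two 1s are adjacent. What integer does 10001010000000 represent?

733

Summing the place values of the 1 bits: 610 + 89 + 34 = 733.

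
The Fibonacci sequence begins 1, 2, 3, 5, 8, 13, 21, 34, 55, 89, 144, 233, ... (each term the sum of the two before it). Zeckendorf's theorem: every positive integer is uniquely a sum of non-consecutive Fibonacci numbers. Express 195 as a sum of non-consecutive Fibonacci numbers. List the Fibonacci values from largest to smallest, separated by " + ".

Greedily peel off the largest Fibonacci term at each step:
144 ≤ 195 < 233, so take 144; remainder 51
34 ≤ 51 < 55, so take 34; remainder 17
13 ≤ 17 < 21, so take 13; remainder 4
3 ≤ 4 < 5, so take 3; remainder 1
1 ≤ 1 < 2, so take 1; remainder 0
So 195 = 144 + 34 + 13 + 3 + 1, with no two terms consecutive in the sequence.

144 + 34 + 13 + 3 + 1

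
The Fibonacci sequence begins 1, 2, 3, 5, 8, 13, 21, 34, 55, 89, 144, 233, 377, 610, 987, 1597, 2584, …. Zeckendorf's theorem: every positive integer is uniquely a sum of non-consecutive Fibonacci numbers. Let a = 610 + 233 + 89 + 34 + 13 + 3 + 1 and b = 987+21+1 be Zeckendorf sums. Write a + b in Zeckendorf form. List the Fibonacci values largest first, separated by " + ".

1597 + 377 + 13 + 5

The two numbers are 983 and 1009, so their sum is 1992.
Greedily peel off the largest Fibonacci term at each step:
largest Fibonacci ≤ 1992 is 1597; 1992 − 1597 = 395
largest Fibonacci ≤ 395 is 377; 395 − 377 = 18
largest Fibonacci ≤ 18 is 13; 18 − 13 = 5
largest Fibonacci ≤ 5 is 5; 5 − 5 = 0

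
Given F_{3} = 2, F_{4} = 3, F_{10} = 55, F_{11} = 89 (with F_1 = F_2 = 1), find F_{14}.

377

By the addition formula F_{m+n} = F_m F_{n+1} + F_{m−1} F_n with m=4, n=10: F_{14} = 3·89 + 2·55 = 267 + 110 = 377.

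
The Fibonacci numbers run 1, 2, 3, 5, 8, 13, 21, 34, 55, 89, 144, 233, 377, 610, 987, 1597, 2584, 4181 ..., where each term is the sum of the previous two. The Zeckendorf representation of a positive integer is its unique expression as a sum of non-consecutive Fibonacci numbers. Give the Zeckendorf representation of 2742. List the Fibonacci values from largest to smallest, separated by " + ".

2584 + 144 + 13 + 1

Repeatedly subtract the largest Fibonacci number that fits:
take 2584 (≤ 2742); 2742 − 2584 = 158
take 144 (≤ 158); 158 − 144 = 14
take 13 (≤ 14); 14 − 13 = 1
take 1 (≤ 1); 1 − 1 = 0
So 2742 = 2584 + 144 + 13 + 1, with no two terms consecutive in the sequence.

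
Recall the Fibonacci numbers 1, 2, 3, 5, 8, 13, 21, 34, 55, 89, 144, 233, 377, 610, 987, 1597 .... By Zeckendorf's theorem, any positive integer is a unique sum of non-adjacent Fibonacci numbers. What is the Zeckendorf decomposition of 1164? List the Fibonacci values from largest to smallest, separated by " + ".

987 ≤ 1164 < 1597, so take 987; remainder 177
144 ≤ 177 < 233, so take 144; remainder 33
21 ≤ 33 < 34, so take 21; remainder 12
8 ≤ 12 < 13, so take 8; remainder 4
3 ≤ 4 < 5, so take 3; remainder 1
1 ≤ 1 < 2, so take 1; remainder 0
So 1164 = 987 + 144 + 21 + 8 + 3 + 1, with no two terms consecutive in the sequence.

987 + 144 + 21 + 8 + 3 + 1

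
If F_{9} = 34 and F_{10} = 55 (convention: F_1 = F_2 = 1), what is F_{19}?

4181

By F_{2k+1} = F_k² + F_{k+1}²: F_{19} = 34² + 55² = 1156 + 3025 = 4181.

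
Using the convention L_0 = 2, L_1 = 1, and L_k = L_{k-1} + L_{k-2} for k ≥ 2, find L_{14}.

843

Iterating the recurrence up to L_{8} = 47 and L_{7} = 29:
L_{9} = L_{8} + L_{7} = 47 + 29 = 76
L_{10} = L_{9} + L_{8} = 76 + 47 = 123
L_{11} = L_{10} + L_{9} = 123 + 76 = 199
L_{12} = L_{11} + L_{10} = 199 + 123 = 322
L_{13} = L_{12} + L_{11} = 322 + 199 = 521
L_{14} = L_{13} + L_{12} = 521 + 322 = 843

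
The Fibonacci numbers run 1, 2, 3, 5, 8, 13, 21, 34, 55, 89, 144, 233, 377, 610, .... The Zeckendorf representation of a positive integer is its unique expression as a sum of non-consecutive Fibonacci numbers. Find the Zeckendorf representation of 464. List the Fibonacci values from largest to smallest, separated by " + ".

377 + 55 + 21 + 8 + 3

464: greatest Fibonacci not exceeding it is 377, leaving 87
87: greatest Fibonacci not exceeding it is 55, leaving 32
32: greatest Fibonacci not exceeding it is 21, leaving 11
11: greatest Fibonacci not exceeding it is 8, leaving 3
3: greatest Fibonacci not exceeding it is 3, leaving 0
So 464 = 377 + 55 + 21 + 8 + 3, with no two terms consecutive in the sequence.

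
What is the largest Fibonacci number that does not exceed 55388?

46368

46368 ≤ 55388 < 75025, so the largest Fibonacci number not exceeding 55388 is 46368.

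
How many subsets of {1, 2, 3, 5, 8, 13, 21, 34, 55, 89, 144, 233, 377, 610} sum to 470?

Starting from the Zeckendorf form and repeatedly splitting a term F_k into F_{k−1} + F_{k−2} (when neither is already used) reaches every representation.
470 = 377+89+3+1 = 377+55+34+3+1 = 233+144+89+3+1 = 377+55+21+13+3+1 = 233+144+55+34+3+1 = … (3 more), for 8 in all.

8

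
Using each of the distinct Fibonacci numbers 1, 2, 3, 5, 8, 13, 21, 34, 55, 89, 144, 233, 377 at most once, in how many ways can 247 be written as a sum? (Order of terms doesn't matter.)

247 = 233+13+1 = 233+8+5+1 = 144+89+13+1 = … (8 more), for 11 in all.

11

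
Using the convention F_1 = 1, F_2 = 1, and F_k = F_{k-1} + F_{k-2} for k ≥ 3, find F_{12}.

144

Iterating the recurrence up to F_{8} = 21 and F_{7} = 13:
F_{9} = F_{8} + F_{7} = 21 + 13 = 34
F_{10} = F_{9} + F_{8} = 34 + 21 = 55
F_{11} = F_{10} + F_{9} = 55 + 34 = 89
F_{12} = F_{11} + F_{10} = 89 + 55 = 144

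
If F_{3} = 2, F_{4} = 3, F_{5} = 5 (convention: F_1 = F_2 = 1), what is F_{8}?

By the addition formula F_{m+n} = F_m F_{n+1} + F_{m−1} F_n with m=4, n=4: F_{8} = 3·5 + 2·3 = 15 + 6 = 21.

21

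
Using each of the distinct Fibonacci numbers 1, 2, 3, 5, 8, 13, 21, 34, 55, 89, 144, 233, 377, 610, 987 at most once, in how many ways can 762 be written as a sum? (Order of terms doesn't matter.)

762 = 610+144+8 = 610+144+5+3 = 610+89+55+8 = … (19 more), for 22 in all.

22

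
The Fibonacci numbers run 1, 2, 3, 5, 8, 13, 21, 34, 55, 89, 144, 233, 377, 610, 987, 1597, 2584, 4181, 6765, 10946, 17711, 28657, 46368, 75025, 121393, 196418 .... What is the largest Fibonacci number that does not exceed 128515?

121393 ≤ 128515 < 196418, so the largest Fibonacci number not exceeding 128515 is 121393.

121393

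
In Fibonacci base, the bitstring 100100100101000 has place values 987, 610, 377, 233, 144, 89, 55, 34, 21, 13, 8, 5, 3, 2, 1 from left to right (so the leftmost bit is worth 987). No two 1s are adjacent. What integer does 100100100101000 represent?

Summing the place values of the 1 bits: 987 + 233 + 55 + 13 + 5 = 1293.

1293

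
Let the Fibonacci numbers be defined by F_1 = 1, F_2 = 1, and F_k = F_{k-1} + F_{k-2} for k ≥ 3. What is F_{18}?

Iterating the recurrence up to F_{12} = 144 and F_{11} = 89:
F_{13} = F_{12} + F_{11} = 144 + 89 = 233
F_{14} = F_{13} + F_{12} = 233 + 144 = 377
F_{15} = F_{14} + F_{13} = 377 + 233 = 610
F_{16} = F_{15} + F_{14} = 610 + 377 = 987
F_{17} = F_{16} + F_{15} = 987 + 610 = 1597
F_{18} = F_{17} + F_{16} = 1597 + 987 = 2584

2584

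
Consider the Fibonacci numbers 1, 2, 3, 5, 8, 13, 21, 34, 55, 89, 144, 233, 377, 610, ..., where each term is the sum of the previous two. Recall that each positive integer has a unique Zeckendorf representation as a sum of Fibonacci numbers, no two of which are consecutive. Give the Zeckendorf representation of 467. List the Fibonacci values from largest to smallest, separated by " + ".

Greedily peel off the largest Fibonacci term at each step:
467: greatest Fibonacci not exceeding it is 377, leaving 90
90: greatest Fibonacci not exceeding it is 89, leaving 1
1: greatest Fibonacci not exceeding it is 1, leaving 0
So 467 = 377 + 89 + 1, with no two terms consecutive in the sequence.

377 + 89 + 1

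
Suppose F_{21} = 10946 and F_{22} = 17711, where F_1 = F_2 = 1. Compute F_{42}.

By the doubling identity F_{2k} = F_k(2F_{k+1} − F_k): F_{42} = 10946·(2·17711 − 10946) = 10946·24476 = 267914296.

267914296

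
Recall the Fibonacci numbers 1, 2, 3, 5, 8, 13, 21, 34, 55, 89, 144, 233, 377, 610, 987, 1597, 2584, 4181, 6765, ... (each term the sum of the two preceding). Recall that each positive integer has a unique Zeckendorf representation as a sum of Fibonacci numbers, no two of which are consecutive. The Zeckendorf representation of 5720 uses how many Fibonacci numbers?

7

Greedily peel off the largest Fibonacci term at each step:
largest Fibonacci ≤ 5720 is 4181; 5720 − 4181 = 1539
largest Fibonacci ≤ 1539 is 987; 1539 − 987 = 552
largest Fibonacci ≤ 552 is 377; 552 − 377 = 175
largest Fibonacci ≤ 175 is 144; 175 − 144 = 31
largest Fibonacci ≤ 31 is 21; 31 − 21 = 10
largest Fibonacci ≤ 10 is 8; 10 − 8 = 2
largest Fibonacci ≤ 2 is 2; 2 − 2 = 0
5720 = 4181 + 987 + 377 + 144 + 21 + 8 + 2, which has 7 terms.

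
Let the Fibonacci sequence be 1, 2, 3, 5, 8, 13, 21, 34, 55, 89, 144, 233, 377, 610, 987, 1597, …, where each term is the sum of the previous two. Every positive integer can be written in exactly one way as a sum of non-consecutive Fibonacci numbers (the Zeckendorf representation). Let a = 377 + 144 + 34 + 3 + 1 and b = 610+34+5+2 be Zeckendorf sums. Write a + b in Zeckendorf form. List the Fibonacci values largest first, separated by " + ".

987 + 144 + 55 + 21 + 3

The two numbers are 559 and 651, so their sum is 1210.
Greedily peel off the largest Fibonacci term at each step:
1210: greatest Fibonacci not exceeding it is 987, leaving 223
223: greatest Fibonacci not exceeding it is 144, leaving 79
79: greatest Fibonacci not exceeding it is 55, leaving 24
24: greatest Fibonacci not exceeding it is 21, leaving 3
3: greatest Fibonacci not exceeding it is 3, leaving 0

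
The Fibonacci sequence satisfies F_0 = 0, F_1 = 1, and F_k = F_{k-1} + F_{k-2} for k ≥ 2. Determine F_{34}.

Iterating the recurrence up to F_{26} = 121393 and F_{25} = 75025:
F_{27} = F_{26} + F_{25} = 121393 + 75025 = 196418
F_{28} = F_{27} + F_{26} = 196418 + 121393 = 317811
F_{29} = F_{28} + F_{27} = 317811 + 196418 = 514229
F_{30} = F_{29} + F_{28} = 514229 + 317811 = 832040
F_{31} = F_{30} + F_{29} = 832040 + 514229 = 1346269
F_{32} = F_{31} + F_{30} = 1346269 + 832040 = 2178309
F_{33} = F_{32} + F_{31} = 2178309 + 1346269 = 3524578
F_{34} = F_{33} + F_{32} = 3524578 + 2178309 = 5702887

5702887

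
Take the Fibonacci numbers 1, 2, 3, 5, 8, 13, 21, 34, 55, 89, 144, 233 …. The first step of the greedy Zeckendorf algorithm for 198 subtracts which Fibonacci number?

144 ≤ 198 < 233, so the largest Fibonacci number not exceeding 198 is 144.

144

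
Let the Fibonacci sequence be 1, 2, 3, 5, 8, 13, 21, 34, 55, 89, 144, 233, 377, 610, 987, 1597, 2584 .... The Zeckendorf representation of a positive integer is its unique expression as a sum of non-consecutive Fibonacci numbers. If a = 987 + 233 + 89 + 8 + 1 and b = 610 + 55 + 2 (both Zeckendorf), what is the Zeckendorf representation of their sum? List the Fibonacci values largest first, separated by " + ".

The two numbers are 1318 and 667, so their sum is 1985.
1985: greatest Fibonacci not exceeding it is 1597, leaving 388
388: greatest Fibonacci not exceeding it is 377, leaving 11
11: greatest Fibonacci not exceeding it is 8, leaving 3
3: greatest Fibonacci not exceeding it is 3, leaving 0

1597 + 377 + 8 + 3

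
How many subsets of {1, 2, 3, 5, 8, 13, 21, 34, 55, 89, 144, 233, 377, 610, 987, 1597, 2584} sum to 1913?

15

1913 = 1597+233+55+21+5+2 = 1597+233+55+13+8+5+2 = 1597+144+89+55+21+5+2 = … (12 more), for 15 in all.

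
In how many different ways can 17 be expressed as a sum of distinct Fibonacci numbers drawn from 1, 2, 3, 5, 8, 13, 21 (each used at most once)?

2

17 = 13+3+1 = 8+5+3+1 — 2 representations.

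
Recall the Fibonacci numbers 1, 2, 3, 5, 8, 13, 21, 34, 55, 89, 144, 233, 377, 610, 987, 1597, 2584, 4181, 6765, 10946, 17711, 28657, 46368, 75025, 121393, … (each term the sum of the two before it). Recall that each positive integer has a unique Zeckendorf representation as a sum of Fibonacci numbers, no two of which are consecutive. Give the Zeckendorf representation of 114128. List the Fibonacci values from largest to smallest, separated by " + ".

75025 + 28657 + 6765 + 2584 + 987 + 89 + 21

Greedy algorithm:
114128 − 75025 = 39103
39103 − 28657 = 10446
10446 − 6765 = 3681
3681 − 2584 = 1097
1097 − 987 = 110
110 − 89 = 21
21 − 21 = 0
So 114128 = 75025 + 28657 + 6765 + 2584 + 987 + 89 + 21, with no two terms consecutive in the sequence.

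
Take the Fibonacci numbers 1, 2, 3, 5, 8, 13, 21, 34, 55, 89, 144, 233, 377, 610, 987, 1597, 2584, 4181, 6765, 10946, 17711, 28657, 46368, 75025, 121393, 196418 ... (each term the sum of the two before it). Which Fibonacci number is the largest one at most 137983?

121393 ≤ 137983 < 196418, so the largest Fibonacci number not exceeding 137983 is 121393.

121393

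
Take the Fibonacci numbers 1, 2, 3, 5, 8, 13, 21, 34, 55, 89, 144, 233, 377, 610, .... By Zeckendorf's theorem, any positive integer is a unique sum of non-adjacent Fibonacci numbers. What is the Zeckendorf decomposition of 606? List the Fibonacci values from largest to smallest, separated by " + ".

377 + 144 + 55 + 21 + 8 + 1

Greedy algorithm:
largest Fibonacci ≤ 606 is 377; 606 − 377 = 229
largest Fibonacci ≤ 229 is 144; 229 − 144 = 85
largest Fibonacci ≤ 85 is 55; 85 − 55 = 30
largest Fibonacci ≤ 30 is 21; 30 − 21 = 9
largest Fibonacci ≤ 9 is 8; 9 − 8 = 1
largest Fibonacci ≤ 1 is 1; 1 − 1 = 0
So 606 = 377 + 144 + 55 + 21 + 8 + 1, with no two terms consecutive in the sequence.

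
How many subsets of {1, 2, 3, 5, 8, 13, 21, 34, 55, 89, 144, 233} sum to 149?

8

Starting from the Zeckendorf form and repeatedly splitting a term F_k into F_{k−1} + F_{k−2} (when neither is already used) reaches every representation.
149 = 144+5 = 144+3+2 = 89+55+5 = 89+55+3+2 = … (4 more), for 8 in all.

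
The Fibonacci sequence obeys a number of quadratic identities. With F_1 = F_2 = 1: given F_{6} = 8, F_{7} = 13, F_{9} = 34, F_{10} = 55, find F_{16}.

987

By the addition formula F_{m+n} = F_m F_{n+1} + F_{m−1} F_n with m=10, n=6: F_{16} = 55·13 + 34·8 = 715 + 272 = 987.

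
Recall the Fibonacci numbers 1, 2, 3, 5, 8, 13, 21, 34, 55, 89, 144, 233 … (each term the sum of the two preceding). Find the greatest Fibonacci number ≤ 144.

144

144 ≤ 144 < 233, so the largest Fibonacci number not exceeding 144 is 144.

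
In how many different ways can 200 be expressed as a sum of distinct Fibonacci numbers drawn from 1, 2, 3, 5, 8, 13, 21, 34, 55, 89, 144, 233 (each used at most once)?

Starting from the Zeckendorf form and repeatedly splitting a term F_k into F_{k−1} + F_{k−2} (when neither is already used) reaches every representation.
200 = 144+55+1 = 144+34+21+1 = 144+34+13+8+1 = 89+55+34+21+1 = … (3 more), for 7 in all.

7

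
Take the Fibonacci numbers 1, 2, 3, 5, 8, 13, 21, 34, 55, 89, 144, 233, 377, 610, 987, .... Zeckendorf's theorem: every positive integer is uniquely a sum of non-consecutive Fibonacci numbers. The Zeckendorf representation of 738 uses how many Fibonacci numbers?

4

Repeatedly subtract the largest Fibonacci number that fits:
738: greatest Fibonacci not exceeding it is 610, leaving 128
128: greatest Fibonacci not exceeding it is 89, leaving 39
39: greatest Fibonacci not exceeding it is 34, leaving 5
5: greatest Fibonacci not exceeding it is 5, leaving 0
738 = 610 + 89 + 34 + 5, which has 4 terms.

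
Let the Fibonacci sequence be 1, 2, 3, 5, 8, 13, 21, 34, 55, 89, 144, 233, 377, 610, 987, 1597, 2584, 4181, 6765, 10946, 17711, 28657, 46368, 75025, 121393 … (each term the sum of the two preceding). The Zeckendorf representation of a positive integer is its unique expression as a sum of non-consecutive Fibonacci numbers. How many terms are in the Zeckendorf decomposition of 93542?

93542 − 75025 = 18517
18517 − 17711 = 806
806 − 610 = 196
196 − 144 = 52
52 − 34 = 18
18 − 13 = 5
5 − 5 = 0
93542 = 75025 + 17711 + 610 + 144 + 34 + 13 + 5, which has 7 terms.

7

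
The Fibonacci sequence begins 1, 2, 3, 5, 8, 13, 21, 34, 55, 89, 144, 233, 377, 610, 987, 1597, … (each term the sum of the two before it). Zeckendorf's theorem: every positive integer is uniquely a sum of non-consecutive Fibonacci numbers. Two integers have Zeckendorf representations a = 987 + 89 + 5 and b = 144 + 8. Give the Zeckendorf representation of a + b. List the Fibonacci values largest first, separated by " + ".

The two numbers are 1081 and 152, so their sum is 1233.
Greedy algorithm:
subtract 987 from 1233: 246 remains
subtract 233 from 246: 13 remains
subtract 13 from 13: 0 remains

987 + 233 + 13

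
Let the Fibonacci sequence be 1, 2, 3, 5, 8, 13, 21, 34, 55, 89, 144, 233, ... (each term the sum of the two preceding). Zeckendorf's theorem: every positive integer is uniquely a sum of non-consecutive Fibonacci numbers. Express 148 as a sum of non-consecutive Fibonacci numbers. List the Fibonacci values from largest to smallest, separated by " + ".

144 + 3 + 1

Greedily peel off the largest Fibonacci term at each step:
subtract 144 from 148: 4 remains
subtract 3 from 4: 1 remains
subtract 1 from 1: 0 remains
So 148 = 144 + 3 + 1, with no two terms consecutive in the sequence.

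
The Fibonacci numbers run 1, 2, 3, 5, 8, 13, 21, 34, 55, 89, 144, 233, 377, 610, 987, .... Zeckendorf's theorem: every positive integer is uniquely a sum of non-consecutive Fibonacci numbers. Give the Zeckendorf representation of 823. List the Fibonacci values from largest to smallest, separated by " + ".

610 + 144 + 55 + 13 + 1

subtract 610 from 823: 213 remains
subtract 144 from 213: 69 remains
subtract 55 from 69: 14 remains
subtract 13 from 14: 1 remains
subtract 1 from 1: 0 remains
So 823 = 610 + 144 + 55 + 13 + 1, with no two terms consecutive in the sequence.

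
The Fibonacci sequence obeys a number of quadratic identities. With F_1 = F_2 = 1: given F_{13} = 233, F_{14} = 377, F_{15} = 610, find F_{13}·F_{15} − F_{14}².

1

233·610 − 377² = 142130 − 142129 = 1. (Cassini's identity: F_{k−1}F_{k+1} − F_k² = (−1)^k.)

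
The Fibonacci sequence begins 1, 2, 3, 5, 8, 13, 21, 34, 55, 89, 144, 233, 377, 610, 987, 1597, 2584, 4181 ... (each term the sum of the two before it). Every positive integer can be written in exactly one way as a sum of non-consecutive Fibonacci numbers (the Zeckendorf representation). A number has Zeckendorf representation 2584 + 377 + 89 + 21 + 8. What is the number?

2584 + 377 + 89 + 21 + 8 = 3079.

3079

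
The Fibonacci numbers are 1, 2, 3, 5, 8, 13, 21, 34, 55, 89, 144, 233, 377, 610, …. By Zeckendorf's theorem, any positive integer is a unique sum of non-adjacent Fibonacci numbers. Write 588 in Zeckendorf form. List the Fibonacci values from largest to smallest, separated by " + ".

Repeatedly subtract the largest Fibonacci number that fits:
take 377 (≤ 588); 588 − 377 = 211
take 144 (≤ 211); 211 − 144 = 67
take 55 (≤ 67); 67 − 55 = 12
take 8 (≤ 12); 12 − 8 = 4
take 3 (≤ 4); 4 − 3 = 1
take 1 (≤ 1); 1 − 1 = 0
So 588 = 377 + 144 + 55 + 8 + 3 + 1, with no two terms consecutive in the sequence.

377 + 144 + 55 + 8 + 3 + 1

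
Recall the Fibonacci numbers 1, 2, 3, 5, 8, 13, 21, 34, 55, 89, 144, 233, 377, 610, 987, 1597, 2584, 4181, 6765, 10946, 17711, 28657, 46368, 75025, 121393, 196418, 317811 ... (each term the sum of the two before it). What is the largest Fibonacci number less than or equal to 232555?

196418

196418 ≤ 232555 < 317811, so the largest Fibonacci number not exceeding 232555 is 196418.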